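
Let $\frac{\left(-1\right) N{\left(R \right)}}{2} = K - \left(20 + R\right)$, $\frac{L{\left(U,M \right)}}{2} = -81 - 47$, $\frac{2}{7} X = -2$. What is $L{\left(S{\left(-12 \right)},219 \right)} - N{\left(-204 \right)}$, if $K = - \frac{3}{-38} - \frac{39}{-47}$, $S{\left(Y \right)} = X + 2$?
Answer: $\frac{101639}{893} \approx 113.82$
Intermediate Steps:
$X = -7$ ($X = \frac{7}{2} \left(-2\right) = -7$)
$S{\left(Y \right)} = -5$ ($S{\left(Y \right)} = -7 + 2 = -5$)
$K = \frac{1623}{1786}$ ($K = \left(-3\right) \left(- \frac{1}{38}\right) - - \frac{39}{47} = \frac{3}{38} + \frac{39}{47} = \frac{1623}{1786} \approx 0.90873$)
$L{\left(U,M \right)} = -256$ ($L{\left(U,M \right)} = 2 \left(-81 - 47\right) = 2 \left(-128\right) = -256$)
$N{\left(R \right)} = \frac{34097}{893} + 2 R$ ($N{\left(R \right)} = - 2 \left(\frac{1623}{1786} - \left(20 + R\right)\right) = - 2 \left(- \frac{34097}{1786} - R\right) = \frac{34097}{893} + 2 R$)
$L{\left(S{\left(-12 \right)},219 \right)} - N{\left(-204 \right)} = -256 - \left(\frac{34097}{893} + 2 \left(-204\right)\right) = -256 - \left(\frac{34097}{893} - 408\right) = -256 - - \frac{330247}{893} = -256 + \frac{330247}{893} = \frac{101639}{893}$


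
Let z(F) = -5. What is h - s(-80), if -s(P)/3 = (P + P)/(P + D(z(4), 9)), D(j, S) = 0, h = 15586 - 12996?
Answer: 2596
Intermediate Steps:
h = 2590
s(P) = -6 (s(P) = -3*(P + P)/(P + 0) = -3*2*P/P = -3*2 = -6)
h - s(-80) = 2590 - 1*(-6) = 2590 + 6 = 2596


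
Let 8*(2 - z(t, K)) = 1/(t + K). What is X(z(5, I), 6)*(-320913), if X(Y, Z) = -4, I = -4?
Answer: 1283652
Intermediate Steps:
z(t, K) = 2 - 1/(8*(K + t)) (z(t, K) = 2 - 1/(8*(t + K)) = 2 - 1/(8*(K + t)))
X(z(5, I), 6)*(-320913) = -4*(-320913) = 1283652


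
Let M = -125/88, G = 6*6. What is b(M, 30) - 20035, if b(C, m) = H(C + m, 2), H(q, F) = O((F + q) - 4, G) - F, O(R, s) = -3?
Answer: -20040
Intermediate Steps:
G = 36
H(q, F) = -3 - F
M = -125/88 (M = -125*1/88 = -125/88 ≈ -1.4205)
b(C, m) = -5 (b(C, m) = -3 - 1*2 = -3 - 2 = -5)
b(M, 30) - 20035 = -5 - 20035 = -20040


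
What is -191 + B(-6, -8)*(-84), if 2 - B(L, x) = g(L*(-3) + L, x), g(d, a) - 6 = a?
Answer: -527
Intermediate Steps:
g(d, a) = 6 + a
B(L, x) = -4 - x (B(L, x) = 2 - (6 + x) = 2 + (-6 - x) = -4 - x)
-191 + B(-6, -8)*(-84) = -191 + (-4 - 1*(-8))*(-84) = -191 + (-4 + 8)*(-84) = -191 + 4*(-84) = -191 - 336 = -527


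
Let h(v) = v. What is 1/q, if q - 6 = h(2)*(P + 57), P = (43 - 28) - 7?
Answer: 1/136 ≈ 0.0073529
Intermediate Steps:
P = 8 (P = 15 - 7 = 8)
q = 136 (q = 6 + 2*(8 + 57) = 6 + 2*65 = 6 + 130 = 136)
1/q = 1/136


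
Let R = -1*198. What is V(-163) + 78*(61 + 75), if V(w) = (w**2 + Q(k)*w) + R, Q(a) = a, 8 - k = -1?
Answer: 35512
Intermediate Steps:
R = -198
k = 9 (k = 8 - 1*(-1) = 8 + 1 = 9)
V(w) = -198 + w**2 + 9*w (V(w) = (w**2 + 9*w) - 198 = -198 + w**2 + 9*w)
V(-163) + 78*(61 + 75) = (-198 + (-163)**2 + 9*(-163)) + 78*(61 + 75) = (-198 + 26569 - 1467) + 78*136 = 24904 + 10608 = 35512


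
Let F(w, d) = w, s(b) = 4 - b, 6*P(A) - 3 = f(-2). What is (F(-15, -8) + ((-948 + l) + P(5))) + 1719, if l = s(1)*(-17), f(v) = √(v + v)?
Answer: 1411/2 + I/3 ≈ 705.5 + 0.33333*I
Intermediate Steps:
f(v) = √2*√v (f(v) = √(2*v) = √2*√v)
P(A) = ½ + I/3 (P(A) = ½ + (√2*√(-2))/6 = ½ + (√2*(I*√2))/6 = ½ + (2*I)/6 = ½ + I/3)
l = -51 (l = (4 - 1*1)*(-17) = (4 - 1)*(-17) = 3*(-17) = -51)
(F(-15, -8) + ((-948 + l) + P(5))) + 1719 = (-15 + ((-948 - 51) + (½ + I/3))) + 1719 = (-15 + (-999 + (½ + I/3))) + 1719 = (-15 + (-1997/2 + I/3)) + 1719 = (-2027/2 + I/3) + 1719 = 1411/2 + I/3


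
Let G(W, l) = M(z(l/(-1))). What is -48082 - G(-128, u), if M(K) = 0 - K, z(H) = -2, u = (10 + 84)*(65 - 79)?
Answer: -48084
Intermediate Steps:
u = -1316 (u = 94*(-14) = -1316)
M(K) = -K
G(W, l) = 2 (G(W, l) = -1*(-2) = 2)
-48082 - G(-128, u) = -48082 - 1*2 = -48082 - 2 = -48084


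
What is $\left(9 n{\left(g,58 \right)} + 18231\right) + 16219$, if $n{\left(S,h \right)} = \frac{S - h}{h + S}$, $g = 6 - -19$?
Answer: $\frac{2859053}{83} \approx 34446.0$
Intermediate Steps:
$g = 25$ ($g = 6 + 19 = 25$)
$n{\left(S,h \right)} = \frac{S - h}{S + h}$
$\left(9 n{\left(g,58 \right)} + 18231\right) + 16219 = \left(9 \frac{25 - 58}{25 + 58} + 18231\right) + 16219 = \left(9 \frac{25 - 58}{83} + 18231\right) + 16219 = \left(9 \cdot \frac{1}{83} \left(-33\right) + 18231\right) + 16219 = \left(9 \left(- \frac{33}{83}\right) + 18231\right) + 16219 = \left(- \frac{297}{83} + 18231\right) + 16219 = \frac{1512876}{83} + 16219 = \frac{2859053}{83}$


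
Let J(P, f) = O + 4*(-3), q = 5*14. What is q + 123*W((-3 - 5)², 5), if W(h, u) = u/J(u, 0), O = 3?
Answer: 5/3 ≈ 1.6667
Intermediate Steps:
q = 70
J(P, f) = -9 (J(P, f) = 3 + 4*(-3) = 3 - 12 = -9)
W(h, u) = -u/9 (W(h, u) = u/(-9) = u*(-⅑) = -u/9)
q + 123*W((-3 - 5)², 5) = 70 + 123*(-⅑*5) = 70 + 123*(-5/9) = 70 - 205/3 = 5/3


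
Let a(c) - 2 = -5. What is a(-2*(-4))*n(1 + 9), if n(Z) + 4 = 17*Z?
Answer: -498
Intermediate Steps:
a(c) = -3 (a(c) = 2 - 5 = -3)
n(Z) = -4 + 17*Z
a(-2*(-4))*n(1 + 9) = -3*(-4 + 17*(1 + 9)) = -3*(-4 + 17*10) = -3*(-4 + 170) = -3*166 = -498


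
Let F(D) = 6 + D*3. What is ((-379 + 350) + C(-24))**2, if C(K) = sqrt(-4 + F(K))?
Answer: (29 - I*sqrt(70))**2 ≈ 771.0 - 485.26*I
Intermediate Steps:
F(D) = 6 + 3*D
C(K) = sqrt(2 + 3*K) (C(K) = sqrt(-4 + (6 + 3*K)) = sqrt(2 + 3*K))
((-379 + 350) + C(-24))**2 = ((-379 + 350) + sqrt(2 + 3*(-24)))**2 = (-29 + sqrt(2 - 72))**2 = (-29 + sqrt(-70))**2 = (-29 + I*sqrt(70))**2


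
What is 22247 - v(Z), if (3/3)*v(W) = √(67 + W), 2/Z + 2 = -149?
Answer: 22247 - 17*√5285/151 ≈ 22239.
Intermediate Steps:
Z = -2/151 (Z = 2/(-2 - 149) = 2/(-151) = 2*(-1/151) = -2/151 ≈ -0.013245)
v(W) = √(67 + W)
22247 - v(Z) = 22247 - √(67 - 2/151) = 22247 - √(10115/151) = 22247 - 17*√5285/151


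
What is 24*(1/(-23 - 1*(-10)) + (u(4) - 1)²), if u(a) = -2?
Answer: 2784/13 ≈ 214.15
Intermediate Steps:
24*(1/(-23 - 1*(-10)) + (u(4) - 1)²) = 24*(1/(-23 - 1*(-10)) + (-2 - 1)²) = 24*(1/(-23 + 10) + (-3)²) = 24*(1/(-13) + 9) = 24*(-1/13 + 9) = 24*(116/13) = 2784/13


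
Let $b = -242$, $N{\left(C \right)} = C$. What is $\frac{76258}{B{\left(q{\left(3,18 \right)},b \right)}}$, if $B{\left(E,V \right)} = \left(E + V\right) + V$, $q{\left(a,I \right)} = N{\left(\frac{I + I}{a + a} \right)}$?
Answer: $- \frac{38129}{239} \approx -159.54$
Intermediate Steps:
$q{\left(a,I \right)} = \frac{I}{a}$ ($q{\left(a,I \right)} = \frac{I + I}{a + a} = \frac{2 I}{2 a} = 2 I \frac{1}{2 a} = \frac{I}{a}$)
$B{\left(E,V \right)} = E + 2 V$
$\frac{76258}{B{\left(q{\left(3,18 \right)},b \right)}} = \frac{76258}{\frac{18}{3} + 2 \left(-242\right)} = \frac{76258}{18 \cdot \frac{1}{3} - 484} = \frac{76258}{6 - 484} = \frac{76258}{-478} = 76258 \left(- \frac{1}{478}\right) = - \frac{38129}{239}$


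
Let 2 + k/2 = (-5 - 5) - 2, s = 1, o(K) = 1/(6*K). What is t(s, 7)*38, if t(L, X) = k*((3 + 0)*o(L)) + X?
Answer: -266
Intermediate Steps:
o(K) = 1/(6*K)
k = -28 (k = -4 + 2*((-5 - 5) - 2) = -4 + 2*(-10 - 2) = -4 + 2*(-12) = -4 - 24 = -28)
t(L, X) = X - 14/L (t(L, X) = -28*(3 + 0)*1/(6*L) + X = -84*1/(6*L) + X = -14/L + X = X - 14/L)
t(s, 7)*38 = (7 - 14/1)*38 = (7 - 14*1)*38 = (7 - 14)*38 = -7*38 = -266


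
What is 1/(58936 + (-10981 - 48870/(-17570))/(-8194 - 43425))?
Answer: 90694583/5345195232418 ≈ 1.6968e-5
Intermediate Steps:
1/(58936 + (-10981 - 48870/(-17570))/(-8194 - 43425)) = 1/(58936 + (-10981 - 48870*(-1/17570))/(-51619)) = 1/(58936 + (-10981 + 4887/1757)*(-1/51619)) = 1/(58936 - 19288730/1757*(-1/51619)) = 1/(58936 + 19288730/90694583) = 1/(5345195232418/90694583) = 90694583/5345195232418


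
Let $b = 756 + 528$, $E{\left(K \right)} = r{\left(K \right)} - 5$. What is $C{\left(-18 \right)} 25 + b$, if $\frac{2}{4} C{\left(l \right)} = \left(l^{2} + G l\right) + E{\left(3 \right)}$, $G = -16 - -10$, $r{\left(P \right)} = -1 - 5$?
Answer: $22334$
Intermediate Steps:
$r{\left(P \right)} = -6$
$G = -6$ ($G = -16 + 10 = -6$)
$E{\left(K \right)} = -11$ ($E{\left(K \right)} = -6 - 5 = -11$)
$b = 1284$
$C{\left(l \right)} = -22 - 12 l + 2 l^{2}$ ($C{\left(l \right)} = 2 \left(\left(l^{2} - 6 l\right) - 11\right) = 2 \left(-11 + l^{2} - 6 l\right) = -22 - 12 l + 2 l^{2}$)
$C{\left(-18 \right)} 25 + b = \left(-22 - -216 + 2 \left(-18\right)^{2}\right) 25 + 1284 = \left(-22 + 216 + 2 \cdot 324\right) 25 + 1284 = \left(-22 + 216 + 648\right) 25 + 1284 = 842 \cdot 25 + 1284 = 21050 + 1284 = 22334$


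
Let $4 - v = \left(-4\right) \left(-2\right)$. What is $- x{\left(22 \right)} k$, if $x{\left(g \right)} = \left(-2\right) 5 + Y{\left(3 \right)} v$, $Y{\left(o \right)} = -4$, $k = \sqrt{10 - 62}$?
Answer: $- 12 i \sqrt{13} \approx - 43.267 i$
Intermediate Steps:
$k = 2 i \sqrt{13}$ ($k = \sqrt{-52} = 2 i \sqrt{13} \approx 7.2111 i$)
$v = -4$ ($v = 4 - \left(-4\right) \left(-2\right) = 4 - 8 = -4$)
$x{\left(g \right)} = 6$ ($x{\left(g \right)} = \left(-2\right) 5 - -16 = -10 + 16 = 6$)
$- x{\left(22 \right)} k = \left(-1\right) 6 \cdot 2 i \sqrt{13} = - 6 \cdot 2 i \sqrt{13} = - 12 i \sqrt{13}$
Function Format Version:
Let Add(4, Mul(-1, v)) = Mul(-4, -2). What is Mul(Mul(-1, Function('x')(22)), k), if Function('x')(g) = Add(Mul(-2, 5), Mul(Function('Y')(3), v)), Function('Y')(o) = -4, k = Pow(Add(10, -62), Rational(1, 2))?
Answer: Mul(-12, I, Pow(13, Rational(1, 2))) ≈ Mul(-43.267, I)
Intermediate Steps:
k = Mul(2, I, Pow(13, Rational(1, 2))) (k = Pow(-52, Rational(1, 2)) = Mul(2, I, Pow(13, Rational(1, 2))) ≈ Mul(7.2111, I))
v = -4 (v = Add(4, Mul(-1, Mul(-4, -2))) = Add(4, Mul(-1, 8)) = Add(4, -8) = -4)
Function('x')(g) = 6 (Function('x')(g) = Add(Mul(-2, 5), Mul(-4, -4)) = Add(-10, 16) = 6)
Mul(Mul(-1, Function('x')(22)), k) = Mul(Mul(-1, 6), Mul(2, I, Pow(13, Rational(1, 2)))) = Mul(-6, Mul(2, I, Pow(13, Rational(1, 2)))) = Mul(-12, I, Pow(13, Rational(1, 2)))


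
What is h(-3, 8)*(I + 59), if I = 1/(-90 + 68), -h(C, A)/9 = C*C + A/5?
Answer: -618669/110 ≈ -5624.3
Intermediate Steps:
h(C, A) = -9*C**2 - 9*A/5 (h(C, A) = -9*(C*C + A/5) = -9*(C**2 + A/5) = -9*C**2 - 9*A/5)
I = -1/22 (I = 1/(-22) = -1/22 ≈ -0.045455)
h(-3, 8)*(I + 59) = (-9*(-3)**2 - 9/5*8)*(-1/22 + 59) = (-9*9 - 72/5)*(1297/22) = (-81 - 72/5)*(1297/22) = -477/5*1297/22 = -618669/110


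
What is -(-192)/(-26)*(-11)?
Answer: 1056/13 ≈ 81.231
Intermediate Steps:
-(-192)/(-26)*(-11) = -(-192)*(-1)/26*(-11) = -16*6/13*(-11) = -96/13*(-11) = 1056/13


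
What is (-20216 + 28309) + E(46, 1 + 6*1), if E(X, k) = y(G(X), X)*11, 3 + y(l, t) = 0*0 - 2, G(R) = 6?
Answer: 8038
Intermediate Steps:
y(l, t) = -5 (y(l, t) = -3 + (0*0 - 2) = -3 + (0 - 2) = -3 - 2 = -5)
E(X, k) = -55 (E(X, k) = -5*11 = -55)
(-20216 + 28309) + E(46, 1 + 6*1) = (-20216 + 28309) - 55 = 8093 - 55 = 8038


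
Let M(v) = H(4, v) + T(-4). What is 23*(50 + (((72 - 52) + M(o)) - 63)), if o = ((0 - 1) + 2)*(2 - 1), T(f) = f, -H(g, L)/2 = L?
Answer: 23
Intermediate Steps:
H(g, L) = -2*L
o = 1 (o = (-1 + 2)*1 = 1*1 = 1)
M(v) = -4 - 2*v (M(v) = -2*v - 4 = -4 - 2*v)
23*(50 + (((72 - 52) + M(o)) - 63)) = 23*(50 + (((72 - 52) + (-4 - 2*1)) - 63)) = 23*(50 + ((20 + (-4 - 2)) - 63)) = 23*(50 + ((20 - 6) - 63)) = 23*(50 + (14 - 63)) = 23*(50 - 49) = 23*1 = 23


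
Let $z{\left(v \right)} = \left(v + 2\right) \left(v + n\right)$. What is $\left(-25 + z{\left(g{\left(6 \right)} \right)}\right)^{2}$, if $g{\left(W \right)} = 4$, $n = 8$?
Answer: $2209$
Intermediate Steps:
$z{\left(v \right)} = \left(2 + v\right) \left(8 + v\right)$ ($z{\left(v \right)} = \left(v + 2\right) \left(v + 8\right) = \left(2 + v\right) \left(8 + v\right)$)
$\left(-25 + z{\left(g{\left(6 \right)} \right)}\right)^{2} = \left(-25 + \left(16 + 4^{2} + 10 \cdot 4\right)\right)^{2} = \left(-25 + \left(16 + 16 + 40\right)\right)^{2} = \left(-25 + 72\right)^{2} = 47^{2} = 2209$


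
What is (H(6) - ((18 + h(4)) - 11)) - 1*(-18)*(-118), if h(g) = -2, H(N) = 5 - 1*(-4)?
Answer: -2120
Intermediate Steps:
H(N) = 9 (H(N) = 5 + 4 = 9)
(H(6) - ((18 + h(4)) - 11)) - 1*(-18)*(-118) = (9 - ((18 - 2) - 11)) - 1*(-18)*(-118) = (9 - (16 - 11)) + 18*(-118) = (9 - 1*5) - 2124 = (9 - 5) - 2124 = 4 - 2124 = -2120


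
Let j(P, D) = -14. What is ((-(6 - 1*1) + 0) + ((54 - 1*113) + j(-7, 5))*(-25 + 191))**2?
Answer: 146967129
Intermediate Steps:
((-(6 - 1*1) + 0) + ((54 - 1*113) + j(-7, 5))*(-25 + 191))**2 = ((-(6 - 1*1) + 0) + ((54 - 1*113) - 14)*(-25 + 191))**2 = ((-(6 - 1) + 0) + ((54 - 113) - 14)*166)**2 = ((-1*5 + 0) + (-59 - 14)*166)**2 = ((-5 + 0) - 73*166)**2 = (-5 - 12118)**2 = (-12123)**2 = 146967129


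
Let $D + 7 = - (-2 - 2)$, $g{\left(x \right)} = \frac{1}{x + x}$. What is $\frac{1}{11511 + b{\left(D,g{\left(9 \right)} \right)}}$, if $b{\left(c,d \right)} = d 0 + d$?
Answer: $\frac{18}{207199} \approx 8.6873 \cdot 10^{-5}$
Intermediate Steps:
$g{\left(x \right)} = \frac{1}{2 x}$
$D = -3$ ($D = -7 - \left(-2 - 2\right) = -7 - -4 = -7 + 4 = -3$)
$b{\left(c,d \right)} = d$ ($b{\left(c,d \right)} = 0 + d = d$)
$\frac{1}{11511 + b{\left(D,g{\left(9 \right)} \right)}} = \frac{1}{11511 + \frac{1}{2 \cdot 9}} = \frac{1}{11511 + \frac{1}{2} \cdot \frac{1}{9}} = \frac{1}{11511 + \frac{1}{18}} = \frac{1}{\frac{207199}{18}} = \frac{18}{207199}$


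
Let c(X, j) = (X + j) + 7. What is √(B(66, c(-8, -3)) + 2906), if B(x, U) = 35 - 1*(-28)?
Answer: √2969 ≈ 54.489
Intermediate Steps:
c(X, j) = 7 + X + j
B(x, U) = 63 (B(x, U) = 35 + 28 = 63)
√(B(66, c(-8, -3)) + 2906) = √(63 + 2906) = √2969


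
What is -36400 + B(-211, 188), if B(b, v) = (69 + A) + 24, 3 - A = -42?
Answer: -36262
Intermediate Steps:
A = 45 (A = 3 - 1*(-42) = 3 + 42 = 45)
B(b, v) = 138 (B(b, v) = (69 + 45) + 24 = 114 + 24 = 138)
-36400 + B(-211, 188) = -36400 + 138 = -36262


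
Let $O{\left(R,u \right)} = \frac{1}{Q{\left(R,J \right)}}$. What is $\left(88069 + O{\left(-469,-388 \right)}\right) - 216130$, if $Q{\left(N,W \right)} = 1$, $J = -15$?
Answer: $-128060$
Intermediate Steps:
$O{\left(R,u \right)} = 1$ ($O{\left(R,u \right)} = 1^{-1} = 1$)
$\left(88069 + O{\left(-469,-388 \right)}\right) - 216130 = \left(88069 + 1\right) - 216130 = 88070 - 216130 = -128060$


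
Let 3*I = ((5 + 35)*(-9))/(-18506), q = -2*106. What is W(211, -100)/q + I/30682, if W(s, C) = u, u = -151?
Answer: 21434497583/30093457876 ≈ 0.71226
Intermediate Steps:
W(s, C) = -151
q = -212
I = 60/9253 (I = (((5 + 35)*(-9))/(-18506))/3 = ((40*(-9))*(-1/18506))/3 = (-360*(-1/18506))/3 = (⅓)*(180/9253) = 60/9253 ≈ 0.0064844)
W(211, -100)/q + I/30682 = -151/(-212) + (60/9253)/30682 = -151*(-1/212) + (60/9253)*(1/30682) = 151/212 + 30/141950273 = 21434497583/30093457876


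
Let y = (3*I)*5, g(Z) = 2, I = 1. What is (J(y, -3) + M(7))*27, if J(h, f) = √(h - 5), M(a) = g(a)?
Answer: 54 + 27*√10 ≈ 139.38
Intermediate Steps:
M(a) = 2
y = 15 (y = (3*1)*5 = 3*5 = 15)
J(h, f) = √(-5 + h)
(J(y, -3) + M(7))*27 = (√(-5 + 15) + 2)*27 = (√10 + 2)*27 = (2 + √10)*27 = 54 + 27*√10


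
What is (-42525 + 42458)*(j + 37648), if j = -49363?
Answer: 784905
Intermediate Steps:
(-42525 + 42458)*(j + 37648) = (-42525 + 42458)*(-49363 + 37648) = -67*(-11715) = 784905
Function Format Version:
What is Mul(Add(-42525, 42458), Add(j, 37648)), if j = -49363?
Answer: 784905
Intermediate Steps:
Mul(Add(-42525, 42458), Add(j, 37648)) = Mul(Add(-42525, 42458), Add(-49363, 37648)) = Mul(-67, -11715) = 784905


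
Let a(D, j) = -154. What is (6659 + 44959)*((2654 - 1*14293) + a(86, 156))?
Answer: -608731074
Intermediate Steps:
(6659 + 44959)*((2654 - 1*14293) + a(86, 156)) = (6659 + 44959)*((2654 - 1*14293) - 154) = 51618*((2654 - 14293) - 154) = 51618*(-11639 - 154) = 51618*(-11793) = -608731074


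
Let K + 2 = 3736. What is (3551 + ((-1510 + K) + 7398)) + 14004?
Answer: 27177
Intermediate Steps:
K = 3734 (K = -2 + 3736 = 3734)
(3551 + ((-1510 + K) + 7398)) + 14004 = (3551 + ((-1510 + 3734) + 7398)) + 14004 = (3551 + (2224 + 7398)) + 14004 = (3551 + 9622) + 14004 = 13173 + 14004 = 27177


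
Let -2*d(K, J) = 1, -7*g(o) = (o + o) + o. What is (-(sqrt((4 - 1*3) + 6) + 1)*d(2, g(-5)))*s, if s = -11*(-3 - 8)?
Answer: 121/2 + 121*sqrt(7)/2 ≈ 220.57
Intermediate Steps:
s = 121 (s = -11*(-11) = 121)
g(o) = -3*o/7 (g(o) = -((o + o) + o)/7 = -(2*o + o)/7 = -3*o/7)
d(K, J) = -1/2 (d(K, J) = -1/2*1 = -1/2)
(-(sqrt((4 - 1*3) + 6) + 1)*d(2, g(-5)))*s = -(sqrt((4 - 1*3) + 6) + 1)*(-1)/2*121 = -(sqrt((4 - 3) + 6) + 1)*(-1)/2*121 = -(sqrt(1 + 6) + 1)*(-1)/2*121 = -(sqrt(7) + 1)*(-1)/2*121 = -(1 + sqrt(7))*(-1)/2*121 = -(-1/2 - sqrt(7)/2)*121 = (1/2 + sqrt(7)/2)*121 = 121/2 + 121*sqrt(7)/2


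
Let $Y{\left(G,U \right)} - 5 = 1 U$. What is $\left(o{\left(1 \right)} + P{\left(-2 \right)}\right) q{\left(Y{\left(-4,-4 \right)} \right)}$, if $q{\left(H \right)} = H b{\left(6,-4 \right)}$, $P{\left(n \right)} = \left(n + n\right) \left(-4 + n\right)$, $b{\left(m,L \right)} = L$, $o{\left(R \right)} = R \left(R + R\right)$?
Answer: $-104$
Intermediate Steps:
$Y{\left(G,U \right)} = 5 + U$ ($Y{\left(G,U \right)} = 5 + 1 U = 5 + U$)
$o{\left(R \right)} = 2 R^{2}$ ($o{\left(R \right)} = R 2 R = 2 R^{2}$)
$P{\left(n \right)} = 2 n \left(-4 + n\right)$
$q{\left(H \right)} = - 4 H$ ($q{\left(H \right)} = H \left(-4\right) = - 4 H$)
$\left(o{\left(1 \right)} + P{\left(-2 \right)}\right) q{\left(Y{\left(-4,-4 \right)} \right)} = \left(2 \cdot 1^{2} + 2 \left(-2\right) \left(-4 - 2\right)\right) \left(- 4 \left(5 - 4\right)\right) = \left(2 \cdot 1 + 2 \left(-2\right) \left(-6\right)\right) \left(\left(-4\right) 1\right) = \left(2 + 24\right) \left(-4\right) = 26 \left(-4\right) = -104$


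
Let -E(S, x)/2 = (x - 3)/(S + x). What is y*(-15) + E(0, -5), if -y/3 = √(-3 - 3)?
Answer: -16/5 + 45*I*√6 ≈ -3.2 + 110.23*I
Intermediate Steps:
y = -3*I*√6 (y = -3*√(-3 - 3) = -3*I*√6 ≈ -7.3485*I)
E(S, x) = -2*(-3 + x)/(S + x) (E(S, x) = -2*(x - 3)/(S + x) = -2*(-3 + x)/(S + x))
y*(-15) + E(0, -5) = -3*I*√6*(-15) + 2*(3 - 1*(-5))/(0 - 5) = 45*I*√6 + 2*(3 + 5)/(-5) = 45*I*√6 + 2*(-⅕)*8 = 45*I*√6 - 16/5 = -16/5 + 45*I*√6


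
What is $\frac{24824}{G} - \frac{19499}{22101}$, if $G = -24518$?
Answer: $- \frac{513355853}{270936159} \approx -1.8947$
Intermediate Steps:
$\frac{24824}{G} - \frac{19499}{22101} = \frac{24824}{-24518} - \frac{19499}{22101} = 24824 \left(- \frac{1}{24518}\right) - \frac{19499}{22101} = - \frac{12412}{12259} - \frac{19499}{22101} = - \frac{513355853}{270936159}$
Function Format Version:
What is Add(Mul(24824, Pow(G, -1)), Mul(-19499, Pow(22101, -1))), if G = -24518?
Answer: Rational(-513355853, 270936159) ≈ -1.8947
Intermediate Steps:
Add(Mul(24824, Pow(G, -1)), Mul(-19499, Pow(22101, -1))) = Add(Mul(24824, Pow(-24518, -1)), Mul(-19499, Pow(22101, -1))) = Add(Mul(24824, Rational(-1, 24518)), Mul(-19499, Rational(1, 22101))) = Add(Rational(-12412, 12259), Rational(-19499, 22101)) = Rational(-513355853, 270936159)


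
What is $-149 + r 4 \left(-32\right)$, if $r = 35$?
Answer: $-4629$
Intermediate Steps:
$-149 + r 4 \left(-32\right) = -149 + 35 \cdot 4 \left(-32\right) = -149 + 35 \left(-128\right) = -149 - 4480 = -4629$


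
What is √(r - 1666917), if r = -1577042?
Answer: I*√3243959 ≈ 1801.1*I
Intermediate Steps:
√(r - 1666917) = √(-1577042 - 1666917) = √(-3243959) = I*√3243959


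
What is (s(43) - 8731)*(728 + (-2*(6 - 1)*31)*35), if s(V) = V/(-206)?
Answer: 9102861369/103 ≈ 8.8377e+7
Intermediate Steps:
s(V) = -V/206 (s(V) = V*(-1/206) = -V/206)
(s(43) - 8731)*(728 + (-2*(6 - 1)*31)*35) = (-1/206*43 - 8731)*(728 + (-2*(6 - 1)*31)*35) = (-43/206 - 8731)*(728 + (-2*5*31)*35) = -1798629*(728 - 10*31*35)/206 = -1798629*(728 - 310*35)/206 = -1798629*(728 - 10850)/206 = -1798629/206*(-10122) = 9102861369/103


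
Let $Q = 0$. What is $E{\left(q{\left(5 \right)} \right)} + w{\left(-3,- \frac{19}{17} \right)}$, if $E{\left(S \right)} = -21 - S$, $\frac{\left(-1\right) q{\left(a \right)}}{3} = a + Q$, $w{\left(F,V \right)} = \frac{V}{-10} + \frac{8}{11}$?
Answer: $- \frac{9651}{1870} \approx -5.161$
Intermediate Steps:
$w{\left(F,V \right)} = \frac{8}{11} - \frac{V}{10}$ ($w{\left(F,V \right)} = V \left(- \frac{1}{10}\right) + 8 \cdot \frac{1}{11} = - \frac{V}{10} + \frac{8}{11} = \frac{8}{11} - \frac{V}{10}$)
$q{\left(a \right)} = - 3 a$ ($q{\left(a \right)} = - 3 \left(a + 0\right) = - 3 a$)
$E{\left(q{\left(5 \right)} \right)} + w{\left(-3,- \frac{19}{17} \right)} = \left(-21 - \left(-3\right) 5\right) + \left(\frac{8}{11} - \frac{\left(-19\right) \frac{1}{17}}{10}\right) = \left(-21 - -15\right) + \left(\frac{8}{11} - \frac{\left(-19\right) \frac{1}{17}}{10}\right) = \left(-21 + 15\right) + \left(\frac{8}{11} - - \frac{19}{170}\right) = -6 + \left(\frac{8}{11} + \frac{19}{170}\right) = -6 + \frac{1569}{1870} = - \frac{9651}{1870}$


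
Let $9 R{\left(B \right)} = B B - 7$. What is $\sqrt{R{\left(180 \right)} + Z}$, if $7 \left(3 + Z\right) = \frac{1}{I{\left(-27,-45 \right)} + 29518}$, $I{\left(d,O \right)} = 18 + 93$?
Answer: $\frac{\sqrt{1392256000568321}}{622209} \approx 59.969$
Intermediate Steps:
$I{\left(d,O \right)} = 111$
$R{\left(B \right)} = - \frac{7}{9} + \frac{B^{2}}{9}$ ($R{\left(B \right)} = \frac{B B - 7}{9} = \frac{B^{2} - 7}{9} = \frac{-7 + B^{2}}{9} = - \frac{7}{9} + \frac{B^{2}}{9}$)
$Z = - \frac{622208}{207403}$ ($Z = -3 + \frac{1}{7 \left(111 + 29518\right)} = -3 + \frac{1}{7 \cdot 29629} = -3 + \frac{1}{7} \cdot \frac{1}{29629} = -3 + \frac{1}{207403} = - \frac{622208}{207403} \approx -3.0$)
$\sqrt{R{\left(180 \right)} + Z} = \sqrt{\left(- \frac{7}{9} + \frac{180^{2}}{9}\right) - \frac{622208}{207403}} = \sqrt{\left(- \frac{7}{9} + \frac{1}{9} \cdot 32400\right) - \frac{622208}{207403}} = \sqrt{\left(- \frac{7}{9} + 3600\right) - \frac{622208}{207403}} = \sqrt{\frac{32393}{9} - \frac{622208}{207403}} = \sqrt{\frac{6712805507}{1866627}} = \frac{\sqrt{1392256000568321}}{622209}$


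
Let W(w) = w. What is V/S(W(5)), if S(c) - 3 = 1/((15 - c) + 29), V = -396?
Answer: -7722/59 ≈ -130.88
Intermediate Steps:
S(c) = 3 + 1/(44 - c) (S(c) = 3 + 1/((15 - c) + 29) = 3 + 1/(44 - c))
V/S(W(5)) = -396*(-44 + 5)/(-133 + 3*5) = -396*(-39/(-133 + 15)) = -396/((-1/39*(-118))) = -396/118/39 = -396*39/118 = -7722/59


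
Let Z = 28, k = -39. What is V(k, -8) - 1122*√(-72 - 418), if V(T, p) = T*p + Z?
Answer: 340 - 7854*I*√10 ≈ 340.0 - 24837.0*I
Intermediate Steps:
V(T, p) = 28 + T*p (V(T, p) = T*p + 28 = 28 + T*p)
V(k, -8) - 1122*√(-72 - 418) = (28 - 39*(-8)) - 1122*√(-72 - 418) = (28 + 312) - 7854*I*√10 = 340 - 7854*I*√10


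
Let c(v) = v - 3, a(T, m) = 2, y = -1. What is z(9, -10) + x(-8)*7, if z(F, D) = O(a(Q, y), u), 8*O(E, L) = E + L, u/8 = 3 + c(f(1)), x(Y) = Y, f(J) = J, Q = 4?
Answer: -219/4 ≈ -54.750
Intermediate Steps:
c(v) = -3 + v
u = 8 (u = 8*(3 + (-3 + 1)) = 8*(3 - 2) = 8*1 = 8)
O(E, L) = E/8 + L/8 (O(E, L) = (E + L)/8 = E/8 + L/8)
z(F, D) = 5/4 (z(F, D) = (1/8)*2 + (1/8)*8 = 1/4 + 1 = 5/4)
z(9, -10) + x(-8)*7 = 5/4 - 8*7 = 5/4 - 56 = -219/4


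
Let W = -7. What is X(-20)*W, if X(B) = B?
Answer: 140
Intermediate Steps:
X(-20)*W = -20*(-7) = 140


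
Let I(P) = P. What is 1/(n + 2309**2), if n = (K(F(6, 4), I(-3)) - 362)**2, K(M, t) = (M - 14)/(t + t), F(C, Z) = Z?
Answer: 9/49151890 ≈ 1.8311e-7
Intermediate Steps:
K(M, t) = (-14 + M)/(2*t) (K(M, t) = (-14 + M)/((2*t)) = (-14 + M)*(1/(2*t)) = (-14 + M)/(2*t))
n = 1168561/9 (n = ((1/2)*(-14 + 4)/(-3) - 362)**2 = ((1/2)*(-1/3)*(-10) - 362)**2 = (5/3 - 362)**2 = (-1081/3)**2 = 1168561/9 ≈ 1.2984e+5)
1/(n + 2309**2) = 1/(1168561/9 + 2309**2) = 1/(1168561/9 + 5331481) = 1/(49151890/9) = 9/49151890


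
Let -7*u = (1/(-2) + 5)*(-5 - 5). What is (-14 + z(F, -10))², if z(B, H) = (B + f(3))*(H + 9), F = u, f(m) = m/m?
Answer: 22500/49 ≈ 459.18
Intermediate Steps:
f(m) = 1
u = 45/7 (u = -(1/(-2) + 5)*(-5 - 5)/7 = -(1*(-½) + 5)*(-10)/7 = -(-½ + 5)*(-10)/7 = -9*(-10)/14 = -⅐*(-45) = 45/7 ≈ 6.4286)
F = 45/7 ≈ 6.4286
z(B, H) = (1 + B)*(9 + H) (z(B, H) = (B + 1)*(H + 9) = (1 + B)*(9 + H))
(-14 + z(F, -10))² = (-14 + (9 - 10 + 9*(45/7) + (45/7)*(-10)))² = (-14 + (9 - 10 + 405/7 - 450/7))² = (-14 - 52/7)² = (-150/7)² = 22500/49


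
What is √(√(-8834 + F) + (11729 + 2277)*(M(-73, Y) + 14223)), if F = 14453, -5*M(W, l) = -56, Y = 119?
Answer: √(4984105130 + 25*√5619)/5 ≈ 14120.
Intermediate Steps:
M(W, l) = 56/5 (M(W, l) = -⅕*(-56) = 56/5)
√(√(-8834 + F) + (11729 + 2277)*(M(-73, Y) + 14223)) = √(√(-8834 + 14453) + (11729 + 2277)*(56/5 + 14223)) = √(√5619 + 14006*(71171/5)) = √(√5619 + 996821026/5) = √(996821026/5 + √5619)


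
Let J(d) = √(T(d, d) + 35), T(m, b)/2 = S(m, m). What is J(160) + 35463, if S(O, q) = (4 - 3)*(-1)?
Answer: 35463 + √33 ≈ 35469.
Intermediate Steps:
S(O, q) = -1 (S(O, q) = 1*(-1) = -1)
T(m, b) = -2 (T(m, b) = 2*(-1) = -2)
J(d) = √33 (J(d) = √(-2 + 35) = √33)
J(160) + 35463 = √33 + 35463 = 35463 + √33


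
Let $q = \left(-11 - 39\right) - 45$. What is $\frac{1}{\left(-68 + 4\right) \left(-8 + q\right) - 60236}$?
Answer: $- \frac{1}{53644} \approx -1.8641 \cdot 10^{-5}$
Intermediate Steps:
$q = -95$ ($q = -50 - 45 = -95$)
$\frac{1}{\left(-68 + 4\right) \left(-8 + q\right) - 60236} = \frac{1}{\left(-68 + 4\right) \left(-8 - 95\right) - 60236} = \frac{1}{\left(-64\right) \left(-103\right) - 60236} = \frac{1}{6592 - 60236} = \frac{1}{-53644} = - \frac{1}{53644}$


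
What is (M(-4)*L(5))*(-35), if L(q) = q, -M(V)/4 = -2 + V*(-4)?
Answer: 9800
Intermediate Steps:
M(V) = 8 + 16*V (M(V) = -4*(-2 + V*(-4)) = -4*(-2 - 4*V) = 8 + 16*V)
(M(-4)*L(5))*(-35) = ((8 + 16*(-4))*5)*(-35) = ((8 - 64)*5)*(-35) = -56*5*(-35) = -280*(-35) = 9800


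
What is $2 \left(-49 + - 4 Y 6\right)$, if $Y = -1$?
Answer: $-50$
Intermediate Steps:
$2 \left(-49 + - 4 Y 6\right) = 2 \left(-49 + \left(-4\right) \left(-1\right) 6\right) = 2 \left(-49 + 4 \cdot 6\right) = 2 \left(-49 + 24\right) = 2 \left(-25\right) = -50$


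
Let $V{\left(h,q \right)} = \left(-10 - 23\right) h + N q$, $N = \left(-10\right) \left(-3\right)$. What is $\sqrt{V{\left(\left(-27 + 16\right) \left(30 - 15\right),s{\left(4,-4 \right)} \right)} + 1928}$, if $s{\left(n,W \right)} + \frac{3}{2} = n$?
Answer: $14 \sqrt{38} \approx 86.302$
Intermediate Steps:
$N = 30$
$s{\left(n,W \right)} = - \frac{3}{2} + n$
$V{\left(h,q \right)} = - 33 h + 30 q$ ($V{\left(h,q \right)} = \left(-10 - 23\right) h + 30 q = - 33 h + 30 q$)
$\sqrt{V{\left(\left(-27 + 16\right) \left(30 - 15\right),s{\left(4,-4 \right)} \right)} + 1928} = \sqrt{\left(- 33 \left(-27 + 16\right) \left(30 - 15\right) + 30 \left(- \frac{3}{2} + 4\right)\right) + 1928} = \sqrt{\left(- 33 \left(\left(-11\right) 15\right) + 30 \cdot \frac{5}{2}\right) + 1928} = \sqrt{\left(\left(-33\right) \left(-165\right) + 75\right) + 1928} = \sqrt{\left(5445 + 75\right) + 1928} = \sqrt{5520 + 1928} = \sqrt{7448} = 14 \sqrt{38}$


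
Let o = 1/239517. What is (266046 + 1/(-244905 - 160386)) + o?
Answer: 8608723956984112/32358028149 ≈ 2.6605e+5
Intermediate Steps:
o = 1/239517 ≈ 4.1751e-6
(266046 + 1/(-244905 - 160386)) + o = (266046 + 1/(-244905 - 160386)) + 1/239517 = (266046 + 1/(-405291)) + 1/239517 = (266046 - 1/405291) + 1/239517 = 107826049385/405291 + 1/239517 = 8608723956984112/32358028149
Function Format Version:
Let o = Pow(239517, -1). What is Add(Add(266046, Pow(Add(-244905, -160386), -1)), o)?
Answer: Rational(8608723956984112, 32358028149) ≈ 2.6605e+5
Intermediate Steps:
o = Rational(1, 239517) ≈ 4.1751e-6
Add(Add(266046, Pow(Add(-244905, -160386), -1)), o) = Add(Add(266046, Pow(Add(-244905, -160386), -1)), Rational(1, 239517)) = Add(Add(266046, Pow(-405291, -1)), Rational(1, 239517)) = Add(Add(266046, Rational(-1, 405291)), Rational(1, 239517)) = Add(Rational(107826049385, 405291), Rational(1, 239517)) = Rational(8608723956984112, 32358028149)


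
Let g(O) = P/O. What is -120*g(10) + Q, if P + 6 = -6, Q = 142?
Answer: 286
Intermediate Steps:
P = -12 (P = -6 - 6 = -12)
g(O) = -12/O
-120*g(10) + Q = -(-1440)/10 + 142 = -120*(-6/5) + 142 = 144 + 142 = 286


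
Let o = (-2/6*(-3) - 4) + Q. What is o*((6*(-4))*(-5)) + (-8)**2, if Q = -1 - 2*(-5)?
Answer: 784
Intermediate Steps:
Q = 9 (Q = -1 + 10 = 9)
o = 6 (o = (-2/6*(-3) - 4) + 9 = (-2*1/6*(-3) - 4) + 9 = (-1/3*(-3) - 4) + 9 = (1 - 4) + 9 = -3 + 9 = 6)
o*((6*(-4))*(-5)) + (-8)**2 = 6*((6*(-4))*(-5)) + (-8)**2 = 6*(-24*(-5)) + 64 = 6*120 + 64 = 720 + 64 = 784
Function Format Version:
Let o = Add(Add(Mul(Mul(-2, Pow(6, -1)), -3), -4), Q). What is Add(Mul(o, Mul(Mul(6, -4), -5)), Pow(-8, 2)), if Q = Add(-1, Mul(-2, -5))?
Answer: 784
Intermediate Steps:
Q = 9 (Q = Add(-1, 10) = 9)
o = 6 (o = Add(Add(Mul(Mul(-2, Pow(6, -1)), -3), -4), 9) = Add(Add(Mul(Mul(-2, Rational(1, 6)), -3), -4), 9) = Add(Add(Mul(Rational(-1, 3), -3), -4), 9) = Add(Add(1, -4), 9) = Add(-3, 9) = 6)
Add(Mul(o, Mul(Mul(6, -4), -5)), Pow(-8, 2)) = Add(Mul(6, Mul(Mul(6, -4), -5)), Pow(-8, 2)) = Add(Mul(6, Mul(-24, -5)), 64) = Add(Mul(6, 120), 64) = Add(720, 64) = 784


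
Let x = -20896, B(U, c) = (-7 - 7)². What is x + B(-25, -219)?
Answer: -20700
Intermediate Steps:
B(U, c) = 196 (B(U, c) = (-14)² = 196)
x + B(-25, -219) = -20896 + 196 = -20700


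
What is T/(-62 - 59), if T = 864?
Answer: -864/121 ≈ -7.1405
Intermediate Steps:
T/(-62 - 59) = 864/(-62 - 59) = 864/(-121) = 864*(-1/121) = -864/121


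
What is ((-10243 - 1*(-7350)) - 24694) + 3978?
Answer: -23609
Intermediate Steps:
((-10243 - 1*(-7350)) - 24694) + 3978 = ((-10243 + 7350) - 24694) + 3978 = (-2893 - 24694) + 3978 = -27587 + 3978 = -23609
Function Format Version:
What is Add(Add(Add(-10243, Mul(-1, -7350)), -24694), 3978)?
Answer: -23609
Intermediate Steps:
Add(Add(Add(-10243, Mul(-1, -7350)), -24694), 3978) = Add(Add(Add(-10243, 7350), -24694), 3978) = Add(Add(-2893, -24694), 3978) = Add(-27587, 3978) = -23609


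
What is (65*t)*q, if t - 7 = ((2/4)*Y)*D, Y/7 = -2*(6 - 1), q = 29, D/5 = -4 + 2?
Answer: 672945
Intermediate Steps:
D = -10 (D = 5*(-4 + 2) = 5*(-2) = -10)
Y = -70 (Y = 7*(-2*(6 - 1)) = 7*(-2*5) = 7*(-10) = -70)
t = 357 (t = 7 + ((2/4)*(-70))*(-10) = 7 + ((2*(¼))*(-70))*(-10) = 7 + ((½)*(-70))*(-10) = 7 - 35*(-10) = 7 + 350 = 357)
(65*t)*q = (65*357)*29 = 23205*29 = 672945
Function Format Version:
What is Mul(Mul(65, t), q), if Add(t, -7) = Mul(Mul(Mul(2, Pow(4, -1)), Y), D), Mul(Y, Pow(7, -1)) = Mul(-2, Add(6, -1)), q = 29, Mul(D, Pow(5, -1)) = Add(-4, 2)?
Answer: 672945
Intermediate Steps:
D = -10 (D = Mul(5, Add(-4, 2)) = Mul(5, -2) = -10)
Y = -70 (Y = Mul(7, Mul(-2, Add(6, -1))) = Mul(7, Mul(-2, 5)) = Mul(7, -10) = -70)
t = 357 (t = Add(7, Mul(Mul(Mul(2, Pow(4, -1)), -70), -10)) = Add(7, Mul(Mul(Mul(2, Rational(1, 4)), -70), -10)) = Add(7, Mul(Mul(Rational(1, 2), -70), -10)) = Add(7, Mul(-35, -10)) = Add(7, 350) = 357)
Mul(Mul(65, t), q) = Mul(Mul(65, 357), 29) = Mul(23205, 29) = 672945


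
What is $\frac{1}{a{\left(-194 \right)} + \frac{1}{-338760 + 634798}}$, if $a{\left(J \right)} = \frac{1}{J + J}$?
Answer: $- \frac{57431372}{147825} \approx -388.51$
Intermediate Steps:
$a{\left(J \right)} = \frac{1}{2 J}$
$\frac{1}{a{\left(-194 \right)} + \frac{1}{-338760 + 634798}} = \frac{1}{\frac{1}{2 \left(-194\right)} + \frac{1}{-338760 + 634798}} = \frac{1}{\frac{1}{2} \left(- \frac{1}{194}\right) + \frac{1}{296038}} = \frac{1}{- \frac{1}{388} + \frac{1}{296038}} = \frac{1}{- \frac{147825}{57431372}} = - \frac{57431372}{147825}$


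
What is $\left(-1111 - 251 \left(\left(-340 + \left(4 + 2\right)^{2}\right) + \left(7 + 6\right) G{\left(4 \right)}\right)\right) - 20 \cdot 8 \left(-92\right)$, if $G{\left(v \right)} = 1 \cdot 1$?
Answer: $86650$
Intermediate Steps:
$G{\left(v \right)} = 1$
$\left(-1111 - 251 \left(\left(-340 + \left(4 + 2\right)^{2}\right) + \left(7 + 6\right) G{\left(4 \right)}\right)\right) - 20 \cdot 8 \left(-92\right) = \left(-1111 - 251 \left(\left(-340 + \left(4 + 2\right)^{2}\right) + \left(7 + 6\right) 1\right)\right) - 20 \cdot 8 \left(-92\right) = \left(-1111 - 251 \left(\left(-340 + 6^{2}\right) + 13 \cdot 1\right)\right) - 160 \left(-92\right) = \left(-1111 - 251 \left(\left(-340 + 36\right) + 13\right)\right) - -14720 = \left(-1111 - 251 \left(-304 + 13\right)\right) + 14720 = \left(-1111 - -73041\right) + 14720 = \left(-1111 + 73041\right) + 14720 = 71930 + 14720 = 86650$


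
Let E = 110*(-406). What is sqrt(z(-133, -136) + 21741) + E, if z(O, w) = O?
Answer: -44660 + 2*sqrt(5402) ≈ -44513.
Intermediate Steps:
E = -44660
sqrt(z(-133, -136) + 21741) + E = sqrt(-133 + 21741) - 44660 = sqrt(21608) - 44660 = 2*sqrt(5402) - 44660 = -44660 + 2*sqrt(5402)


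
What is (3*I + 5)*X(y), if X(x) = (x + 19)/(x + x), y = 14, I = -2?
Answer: -33/28 ≈ -1.1786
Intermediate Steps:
X(x) = (19 + x)/(2*x) (X(x) = (19 + x)/((2*x)) = (19 + x)*(1/(2*x)) = (19 + x)/(2*x))
(3*I + 5)*X(y) = (3*(-2) + 5)*((½)*(19 + 14)/14) = (-6 + 5)*((½)*(1/14)*33) = -1*33/28 = -33/28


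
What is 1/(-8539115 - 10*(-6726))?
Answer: -1/8471855 ≈ -1.1804e-7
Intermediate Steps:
1/(-8539115 - 10*(-6726)) = 1/(-8539115 + 67260) = 1/(-8471855) = -1/8471855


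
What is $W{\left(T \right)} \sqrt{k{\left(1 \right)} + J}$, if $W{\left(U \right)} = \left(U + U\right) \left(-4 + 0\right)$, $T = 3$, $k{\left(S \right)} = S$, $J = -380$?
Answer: $- 24 i \sqrt{379} \approx - 467.23 i$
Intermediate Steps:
$W{\left(U \right)} = - 8 U$ ($W{\left(U \right)} = 2 U \left(-4\right) = - 8 U$)
$W{\left(T \right)} \sqrt{k{\left(1 \right)} + J} = \left(-8\right) 3 \sqrt{1 - 380} = - 24 \sqrt{-379} = - 24 i \sqrt{379}$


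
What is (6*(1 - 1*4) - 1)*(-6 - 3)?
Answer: 171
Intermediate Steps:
(6*(1 - 1*4) - 1)*(-6 - 3) = (6*(1 - 4) - 1)*(-9) = (6*(-3) - 1)*(-9) = (-18 - 1)*(-9) = -19*(-9) = 171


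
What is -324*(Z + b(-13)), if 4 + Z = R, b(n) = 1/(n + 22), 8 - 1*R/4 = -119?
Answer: -163332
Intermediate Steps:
R = 508 (R = 32 - 4*(-119) = 32 + 476 = 508)
b(n) = 1/(22 + n)
Z = 504 (Z = -4 + 508 = 504)
-324*(Z + b(-13)) = -324*(504 + 1/(22 - 13)) = -324*(504 + 1/9) = -324*(504 + ⅑) = -324*4537/9 = -163332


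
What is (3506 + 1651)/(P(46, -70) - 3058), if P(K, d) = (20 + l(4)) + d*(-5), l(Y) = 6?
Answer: -573/298 ≈ -1.9228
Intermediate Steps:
P(K, d) = 26 - 5*d (P(K, d) = (20 + 6) + d*(-5) = 26 - 5*d)
(3506 + 1651)/(P(46, -70) - 3058) = (3506 + 1651)/((26 - 5*(-70)) - 3058) = 5157/((26 + 350) - 3058) = 5157/(376 - 3058) = 5157/(-2682) = 5157*(-1/2682) = -573/298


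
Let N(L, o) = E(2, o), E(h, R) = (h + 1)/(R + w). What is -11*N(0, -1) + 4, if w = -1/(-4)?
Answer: 48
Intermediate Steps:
w = 1/4 (w = -1*(-1/4) = 1/4 ≈ 0.25000)
E(h, R) = (1 + h)/(1/4 + R) (E(h, R) = (h + 1)/(R + 1/4) = (1 + h)/(1/4 + R))
N(L, o) = 12/(1 + 4*o) (N(L, o) = 4*(1 + 2)/(1 + 4*o) = 4*3/(1 + 4*o) = 12/(1 + 4*o))
-11*N(0, -1) + 4 = -132/(1 + 4*(-1)) + 4 = -132/(1 - 4) + 4 = -132/(-3) + 4 = -132*(-1)/3 + 4 = -11*(-4) + 4 = 44 + 4 = 48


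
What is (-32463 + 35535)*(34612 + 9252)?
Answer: 134750208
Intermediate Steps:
(-32463 + 35535)*(34612 + 9252) = 3072*43864 = 134750208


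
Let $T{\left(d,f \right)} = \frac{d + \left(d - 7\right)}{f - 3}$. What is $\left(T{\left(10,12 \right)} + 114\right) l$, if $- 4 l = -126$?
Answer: $\frac{7273}{2} \approx 3636.5$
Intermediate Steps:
$T{\left(d,f \right)} = \frac{-7 + 2 d}{-3 + f}$ ($T{\left(d,f \right)} = \frac{d + \left(d - 7\right)}{-3 + f} = \frac{d + \left(-7 + d\right)}{-3 + f} = \frac{-7 + 2 d}{-3 + f}$)
$l = \frac{63}{2}$ ($l = \left(- \frac{1}{4}\right) \left(-126\right) = \frac{63}{2} \approx 31.5$)
$\left(T{\left(10,12 \right)} + 114\right) l = \left(\frac{-7 + 2 \cdot 10}{-3 + 12} + 114\right) \frac{63}{2} = \left(\frac{-7 + 20}{9} + 114\right) \frac{63}{2} = \left(\frac{1}{9} \cdot 13 + 114\right) \frac{63}{2} = \left(\frac{13}{9} + 114\right) \frac{63}{2} = \frac{1039}{9} \cdot \frac{63}{2} = \frac{7273}{2}$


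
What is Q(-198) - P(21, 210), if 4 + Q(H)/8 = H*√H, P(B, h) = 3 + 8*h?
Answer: -1715 - 4752*I*√22 ≈ -1715.0 - 22289.0*I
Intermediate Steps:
Q(H) = -32 + 8*H^(3/2) (Q(H) = -32 + 8*(H*√H) = -32 + 8*H^(3/2))
Q(-198) - P(21, 210) = (-32 + 8*(-198)^(3/2)) - (3 + 8*210) = (-32 + 8*(-594*I*√22)) - (3 + 1680) = (-32 - 4752*I*√22) - 1*1683 = (-32 - 4752*I*√22) - 1683 = -1715 - 4752*I*√22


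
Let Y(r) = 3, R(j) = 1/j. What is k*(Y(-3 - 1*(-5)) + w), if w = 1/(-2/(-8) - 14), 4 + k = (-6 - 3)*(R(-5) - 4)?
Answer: 27209/275 ≈ 98.942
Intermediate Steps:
k = 169/5 (k = -4 + (-6 - 3)*(1/(-5) - 4) = -4 - 9*(-⅕ - 4) = -4 - 9*(-21/5) = -4 + 189/5 = 169/5 ≈ 33.800)
w = -4/55 (w = 1/(-2*(-⅛) - 14) = 1/(¼ - 14) = 1/(-55/4) = -4/55 ≈ -0.072727)
k*(Y(-3 - 1*(-5)) + w) = 169*(3 - 4/55)/5 = (169/5)*(161/55) = 27209/275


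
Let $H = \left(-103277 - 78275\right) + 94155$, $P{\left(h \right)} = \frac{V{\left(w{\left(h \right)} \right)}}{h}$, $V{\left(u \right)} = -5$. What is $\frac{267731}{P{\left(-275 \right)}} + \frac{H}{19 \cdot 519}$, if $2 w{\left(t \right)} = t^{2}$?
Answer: $\frac{145205159108}{9861} \approx 1.4725 \cdot 10^{7}$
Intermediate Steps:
$w{\left(t \right)} = \frac{t^{2}}{2}$
$P{\left(h \right)} = - \frac{5}{h}$
$H = -87397$ ($H = -181552 + 94155 = -87397$)
$\frac{267731}{P{\left(-275 \right)}} + \frac{H}{19 \cdot 519} = \frac{267731}{\left(-5\right) \frac{1}{-275}} - \frac{87397}{19 \cdot 519} = \frac{267731}{\left(-5\right) \left(- \frac{1}{275}\right)} - \frac{87397}{9861} = 267731 \frac{1}{\frac{1}{55}} - \frac{87397}{9861} = 267731 \cdot 55 - \frac{87397}{9861} = 14725205 - \frac{87397}{9861} = \frac{145205159108}{9861}$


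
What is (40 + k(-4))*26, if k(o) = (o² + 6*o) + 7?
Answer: 1014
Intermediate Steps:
k(o) = 7 + o² + 6*o
(40 + k(-4))*26 = (40 + (7 + (-4)² + 6*(-4)))*26 = (40 + (7 + 16 - 24))*26 = (40 - 1)*26 = 39*26 = 1014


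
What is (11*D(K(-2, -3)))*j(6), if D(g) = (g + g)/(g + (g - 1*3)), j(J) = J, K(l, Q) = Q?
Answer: 44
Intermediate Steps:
D(g) = 2*g/(-3 + 2*g) (D(g) = (2*g)/(g + (g - 3)) = (2*g)/(g + (-3 + g)) = (2*g)/(-3 + 2*g) = 2*g/(-3 + 2*g))
(11*D(K(-2, -3)))*j(6) = (11*(2*(-3)/(-3 + 2*(-3))))*6 = (11*(2*(-3)/(-3 - 6)))*6 = (11*(2*(-3)/(-9)))*6 = (11*(2*(-3)*(-1/9)))*6 = (11*(2/3))*6 = (22/3)*6 = 44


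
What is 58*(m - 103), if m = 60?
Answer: -2494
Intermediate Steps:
58*(m - 103) = 58*(60 - 103) = 58*(-43) = -2494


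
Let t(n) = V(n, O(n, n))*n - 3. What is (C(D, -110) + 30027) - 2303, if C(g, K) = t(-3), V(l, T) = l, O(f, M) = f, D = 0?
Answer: 27730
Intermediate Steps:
t(n) = -3 + n² (t(n) = n*n - 3 = n² - 3 = -3 + n²)
C(g, K) = 6 (C(g, K) = -3 + (-3)² = -3 + 9 = 6)
(C(D, -110) + 30027) - 2303 = (6 + 30027) - 2303 = 30033 - 2303 = 27730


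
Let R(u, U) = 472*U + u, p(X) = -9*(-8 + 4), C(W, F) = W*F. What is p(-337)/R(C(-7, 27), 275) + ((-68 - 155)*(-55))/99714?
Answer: 1593268619/12924031254 ≈ 0.12328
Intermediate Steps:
C(W, F) = F*W
p(X) = 36 (p(X) = -9*(-4) = 36)
R(u, U) = u + 472*U
p(-337)/R(C(-7, 27), 275) + ((-68 - 155)*(-55))/99714 = 36/(27*(-7) + 472*275) + ((-68 - 155)*(-55))/99714 = 36/(-189 + 129800) - 223*(-55)*(1/99714) = 36/129611 + 12265*(1/99714) = 36*(1/129611) + 12265/99714 = 36/129611 + 12265/99714 = 1593268619/12924031254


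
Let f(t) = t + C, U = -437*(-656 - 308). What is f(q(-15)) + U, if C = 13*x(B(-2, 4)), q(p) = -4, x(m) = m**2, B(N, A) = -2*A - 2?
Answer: 422564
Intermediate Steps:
U = 421268 (U = -437*(-964) = 421268)
B(N, A) = -2 - 2*A
C = 1300 (C = 13*(-2 - 2*4)**2 = 13*(-2 - 8)**2 = 13*(-10)**2 = 13*100 = 1300)
f(t) = 1300 + t (f(t) = t + 1300 = 1300 + t)
f(q(-15)) + U = (1300 - 4) + 421268 = 1296 + 421268 = 422564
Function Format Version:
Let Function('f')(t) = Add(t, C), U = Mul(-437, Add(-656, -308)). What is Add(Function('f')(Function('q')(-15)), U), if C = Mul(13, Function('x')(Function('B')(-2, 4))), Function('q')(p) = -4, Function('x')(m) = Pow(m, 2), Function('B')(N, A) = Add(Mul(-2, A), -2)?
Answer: 422564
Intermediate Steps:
U = 421268 (U = Mul(-437, -964) = 421268)
Function('B')(N, A) = Add(-2, Mul(-2, A))
C = 1300 (C = Mul(13, Pow(Add(-2, Mul(-2, 4)), 2)) = Mul(13, Pow(Add(-2, -8), 2)) = Mul(13, Pow(-10, 2)) = Mul(13, 100) = 1300)
Function('f')(t) = Add(1300, t) (Function('f')(t) = Add(t, 1300) = Add(1300, t))
Add(Function('f')(Function('q')(-15)), U) = Add(Add(1300, -4), 421268) = Add(1296, 421268) = 422564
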